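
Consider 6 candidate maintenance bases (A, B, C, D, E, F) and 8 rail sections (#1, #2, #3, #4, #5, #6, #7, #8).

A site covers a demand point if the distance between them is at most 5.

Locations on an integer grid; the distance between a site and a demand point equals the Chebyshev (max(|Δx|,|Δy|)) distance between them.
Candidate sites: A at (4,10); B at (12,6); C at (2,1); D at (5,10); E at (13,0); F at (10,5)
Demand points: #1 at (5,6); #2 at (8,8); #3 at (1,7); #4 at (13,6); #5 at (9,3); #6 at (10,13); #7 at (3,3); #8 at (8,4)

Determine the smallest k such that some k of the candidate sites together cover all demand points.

3

Coverage sets (demand points within 5 of each site):
  A: {#1, #2, #3}
  B: {#2, #4, #5, #8}
  C: {#1, #7}
  D: {#1, #2, #3, #6}
  E: {#5, #8}
  F: {#1, #2, #4, #5, #8}
No 2 sites suffice: every size-2 union leaves at least one demand point uncovered.
But {B, C, D} covers everything, so the minimum is 3.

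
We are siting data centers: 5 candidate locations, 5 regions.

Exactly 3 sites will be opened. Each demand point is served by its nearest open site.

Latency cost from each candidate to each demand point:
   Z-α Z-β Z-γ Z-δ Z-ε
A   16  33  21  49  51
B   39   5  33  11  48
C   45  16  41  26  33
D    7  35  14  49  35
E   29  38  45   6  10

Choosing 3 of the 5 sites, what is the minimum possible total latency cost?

42

Open {B, D, E}.
  Z-α→D 7, Z-β→B 5, Z-γ→D 14, Z-δ→E 6, Z-ε→E 10  ⇒ total 42.
Compare {C, D, E}: total 53.
Compare {A, B, E}: total 58.
No size-3 selection does better; minimum is 42.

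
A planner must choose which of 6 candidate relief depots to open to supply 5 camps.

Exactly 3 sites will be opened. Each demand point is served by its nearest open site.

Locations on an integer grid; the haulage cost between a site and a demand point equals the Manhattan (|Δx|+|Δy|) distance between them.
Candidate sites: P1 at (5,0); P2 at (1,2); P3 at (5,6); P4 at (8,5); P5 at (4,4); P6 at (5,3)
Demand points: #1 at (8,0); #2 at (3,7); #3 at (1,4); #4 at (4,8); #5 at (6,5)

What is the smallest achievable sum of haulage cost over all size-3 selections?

Open {P1, P2, P3}.
  #1→P1 3, #2→P3 3, #3→P2 2, #4→P3 3, #5→P3 2  ⇒ total 13.
Compare {P1, P3, P5}: total 14.
Compare {P2, P3, P4}: total 15.
No size-3 selection does better; minimum is 13.

13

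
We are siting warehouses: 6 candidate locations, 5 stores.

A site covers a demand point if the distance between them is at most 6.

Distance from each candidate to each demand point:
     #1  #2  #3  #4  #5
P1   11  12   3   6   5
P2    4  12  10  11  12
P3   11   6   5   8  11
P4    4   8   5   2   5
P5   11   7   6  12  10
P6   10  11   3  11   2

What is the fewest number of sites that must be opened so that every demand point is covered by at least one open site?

2

Coverage sets (demand points within 6 of each site):
  P1: {#3, #4, #5}
  P2: {#1}
  P3: {#2, #3}
  P4: {#1, #3, #4, #5}
  P5: {#3}
  P6: {#3, #5}
No single site covers all 5 demand points.
But {P3, P4} covers everything, so the minimum is 2.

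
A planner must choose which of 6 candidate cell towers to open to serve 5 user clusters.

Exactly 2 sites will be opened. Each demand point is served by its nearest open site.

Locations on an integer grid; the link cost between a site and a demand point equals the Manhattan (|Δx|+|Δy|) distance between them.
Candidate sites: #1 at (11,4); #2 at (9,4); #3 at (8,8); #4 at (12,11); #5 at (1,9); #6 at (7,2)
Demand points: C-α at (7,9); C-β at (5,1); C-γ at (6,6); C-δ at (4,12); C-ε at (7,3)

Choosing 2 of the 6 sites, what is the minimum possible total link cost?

Open {#3, #6}.
  C-α→#3 2, C-β→#6 3, C-γ→#3 4, C-δ→#3 8, C-ε→#6 1  ⇒ total 18.
Compare {#5, #6}: total 21.
Compare {#2, #3}: total 24.
No size-2 selection does better; minimum is 18.

18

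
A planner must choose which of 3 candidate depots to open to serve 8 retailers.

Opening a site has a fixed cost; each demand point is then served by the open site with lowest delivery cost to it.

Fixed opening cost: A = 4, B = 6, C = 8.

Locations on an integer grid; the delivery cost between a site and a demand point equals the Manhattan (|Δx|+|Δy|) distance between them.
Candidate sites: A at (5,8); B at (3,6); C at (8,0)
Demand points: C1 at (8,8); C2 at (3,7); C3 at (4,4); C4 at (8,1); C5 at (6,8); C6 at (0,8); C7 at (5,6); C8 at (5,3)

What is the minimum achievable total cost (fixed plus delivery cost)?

37

Open {A, C}: assign each demand point to its cheapest open site.
  C1→A 3, C2→A 3, C3→A 5, C4→C 1, C5→A 1, C6→A 5, C7→A 2, C8→A 5
  delivery cost 25, fixed 12 → total 37.
Compare {A}: delivery cost 34 + fixed 4 = 38.
Compare {A, B, C}: delivery cost 21 + fixed 18 = 39.
Compare {A, B}: delivery cost 30 + fixed 10 = 40.
All other subsets cost ≥ 38. Minimum total cost: 37.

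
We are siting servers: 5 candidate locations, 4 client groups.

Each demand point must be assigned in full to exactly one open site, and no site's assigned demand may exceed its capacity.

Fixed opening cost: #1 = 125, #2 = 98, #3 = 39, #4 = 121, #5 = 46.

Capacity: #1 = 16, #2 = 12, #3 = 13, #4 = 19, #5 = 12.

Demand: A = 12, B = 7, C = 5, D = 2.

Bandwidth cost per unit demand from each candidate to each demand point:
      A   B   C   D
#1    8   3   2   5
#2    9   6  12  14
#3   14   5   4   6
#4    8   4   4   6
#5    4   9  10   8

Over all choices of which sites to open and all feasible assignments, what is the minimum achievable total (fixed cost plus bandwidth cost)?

260

Open {#1, #5}; cheapest assignment that respects the capacities:
  #1 (cap 16, load 14): B, C, D — cost 7×3 + 5×2 + 2×5 = 41
  #5 (cap 12, load 12): A — cost 12×4 = 48
  Shipping 89, fixed 171 → total 260.
  Any other capacity-feasible assignment to {#1, #5} ships for at least 89.
Compare {#4, #5}: its best feasible assignment gives total 275.
Compare {#1, #3, #5}: its best feasible assignment gives total 299.
Every other set of open sites that can feasibly serve all demand totals ≥ 275 even under its best assignment. Minimum: 260.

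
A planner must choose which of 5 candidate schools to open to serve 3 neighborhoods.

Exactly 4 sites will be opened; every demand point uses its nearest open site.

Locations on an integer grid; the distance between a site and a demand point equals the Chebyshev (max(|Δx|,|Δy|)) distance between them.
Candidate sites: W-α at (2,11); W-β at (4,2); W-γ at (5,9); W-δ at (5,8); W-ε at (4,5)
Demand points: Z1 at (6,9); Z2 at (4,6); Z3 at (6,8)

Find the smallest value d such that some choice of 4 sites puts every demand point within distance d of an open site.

Open {W-α, W-β, W-γ, W-ε}.
  Farthest demand point is Z1 at distance 1 (to W-γ); all others are ≤ 1.
With {W-α, W-β, W-δ, W-ε} the worst case is 1.
With {W-α, W-γ, W-δ, W-ε} the worst case is 1.
No size-4 selection achieves below 1.

1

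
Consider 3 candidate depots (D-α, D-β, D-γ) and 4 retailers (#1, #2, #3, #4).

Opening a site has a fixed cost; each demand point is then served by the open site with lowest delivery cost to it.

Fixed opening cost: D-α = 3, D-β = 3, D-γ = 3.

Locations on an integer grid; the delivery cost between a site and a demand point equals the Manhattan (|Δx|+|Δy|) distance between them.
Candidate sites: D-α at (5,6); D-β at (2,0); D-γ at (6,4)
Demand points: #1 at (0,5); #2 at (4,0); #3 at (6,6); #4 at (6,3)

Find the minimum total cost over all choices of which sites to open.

Open {D-β, D-γ}: assign each demand point to its cheapest open site.
  #1→D-β 7, #2→D-β 2, #3→D-γ 2, #4→D-γ 1
  delivery cost 12, fixed 6 → total 18.
Compare {D-γ}: delivery cost 16 + fixed 3 = 19.
Compare {D-α, D-β}: delivery cost 13 + fixed 6 = 19.
Compare {D-α, D-β, D-γ}: delivery cost 10 + fixed 9 = 19.
All other subsets cost ≥ 19. Minimum total cost: 18.

18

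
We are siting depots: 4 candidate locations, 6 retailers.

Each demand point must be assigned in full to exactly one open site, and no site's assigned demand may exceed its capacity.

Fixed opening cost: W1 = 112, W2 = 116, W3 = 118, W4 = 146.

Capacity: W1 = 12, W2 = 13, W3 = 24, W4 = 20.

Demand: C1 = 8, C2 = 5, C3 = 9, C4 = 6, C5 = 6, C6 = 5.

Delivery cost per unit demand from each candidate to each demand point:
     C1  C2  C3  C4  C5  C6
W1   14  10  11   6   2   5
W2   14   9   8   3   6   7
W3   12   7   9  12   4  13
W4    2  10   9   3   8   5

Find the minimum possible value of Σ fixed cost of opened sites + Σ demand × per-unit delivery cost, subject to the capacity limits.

Open {W3, W4}; cheapest assignment that respects the capacities:
  W3 (cap 24, load 20): C2, C3, C5 — cost 5×7 + 9×9 + 6×4 = 140
  W4 (cap 20, load 19): C1, C4, C6 — cost 8×2 + 6×3 + 5×5 = 59
  Shipping 199, fixed 264 → total 463.
  Any other capacity-feasible assignment to {W3, W4} ships for at least 199.
Compare {W1, W3, W4}: its best feasible assignment gives total 563.
Compare {W1, W2, W4}: its best feasible assignment gives total 567.
Every other set of open sites that can feasibly serve all demand totals ≥ 563 even under its best assignment. Minimum: 463.

463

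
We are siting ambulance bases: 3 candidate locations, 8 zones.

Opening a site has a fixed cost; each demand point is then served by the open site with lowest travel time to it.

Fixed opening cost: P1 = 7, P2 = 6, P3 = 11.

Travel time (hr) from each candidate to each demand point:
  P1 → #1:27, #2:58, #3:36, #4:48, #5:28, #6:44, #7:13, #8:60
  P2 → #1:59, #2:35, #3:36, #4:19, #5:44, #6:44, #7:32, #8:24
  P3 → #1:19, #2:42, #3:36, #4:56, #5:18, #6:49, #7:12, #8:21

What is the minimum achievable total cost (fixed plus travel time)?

Open {P2, P3}: assign each demand point to its cheapest open site.
  #1→P3 19, #2→P2 35, #3→P2 36, #4→P2 19, #5→P3 18, #6→P2 44, #7→P3 12, #8→P3 21
  travel time 204, fixed 17 → total 221.
Compare {P1, P2, P3}: travel time 204 + fixed 24 = 228.
Compare {P1, P2}: travel time 226 + fixed 13 = 239.
Compare {P1, P3}: travel time 240 + fixed 18 = 258.
All other subsets cost ≥ 228. Minimum total cost: 221.

221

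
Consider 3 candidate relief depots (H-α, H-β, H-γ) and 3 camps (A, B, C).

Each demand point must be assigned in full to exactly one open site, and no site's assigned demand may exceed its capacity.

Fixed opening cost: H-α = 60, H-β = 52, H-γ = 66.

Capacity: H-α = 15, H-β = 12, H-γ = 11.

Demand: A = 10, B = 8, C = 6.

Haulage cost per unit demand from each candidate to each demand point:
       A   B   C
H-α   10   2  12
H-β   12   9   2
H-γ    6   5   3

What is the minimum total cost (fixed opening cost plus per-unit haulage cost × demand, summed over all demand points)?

266

Open {H-α, H-β, H-γ}; cheapest assignment that respects the capacities:
  H-α (cap 15, load 8): B — cost 8×2 = 16
  H-β (cap 12, load 6): C — cost 6×2 = 12
  H-γ (cap 11, load 10): A — cost 10×6 = 60
  Shipping 88, fixed 178 → total 266.
  Any other capacity-feasible assignment to {H-α, H-β, H-γ} ships for at least 88.
Compare {H-α, H-γ}: its best feasible assignment gives total 274.
Compare {H-α, H-β}: its best feasible assignment gives total 320.
Every other set of open sites that can feasibly serve all demand totals ≥ 274 even under its best assignment. Minimum: 266.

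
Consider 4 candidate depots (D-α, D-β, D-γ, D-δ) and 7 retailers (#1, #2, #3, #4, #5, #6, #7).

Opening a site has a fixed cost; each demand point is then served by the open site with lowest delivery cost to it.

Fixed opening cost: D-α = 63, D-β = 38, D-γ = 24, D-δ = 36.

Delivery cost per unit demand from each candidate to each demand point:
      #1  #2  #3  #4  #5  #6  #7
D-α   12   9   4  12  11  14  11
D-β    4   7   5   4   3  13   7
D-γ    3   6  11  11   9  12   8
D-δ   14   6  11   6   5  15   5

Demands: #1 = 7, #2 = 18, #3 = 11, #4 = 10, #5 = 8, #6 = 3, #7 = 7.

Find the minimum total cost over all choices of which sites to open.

395

Open {D-β, D-γ}: assign each demand point to its cheapest open site.
  #1→D-γ 7×3=21, #2→D-γ 18×6=108, #3→D-β 11×5=55, #4→D-β 10×4=40, #5→D-β 8×3=24, #6→D-γ 3×12=36, #7→D-β 7×7=49
  delivery cost 333, fixed 62 → total 395.
Compare {D-β}: delivery cost 361 + fixed 38 = 399.
Compare {D-β, D-δ}: delivery cost 329 + fixed 74 = 403.
Compare {D-β, D-γ, D-δ}: delivery cost 319 + fixed 98 = 417.
All other subsets cost ≥ 399. Minimum total cost: 395.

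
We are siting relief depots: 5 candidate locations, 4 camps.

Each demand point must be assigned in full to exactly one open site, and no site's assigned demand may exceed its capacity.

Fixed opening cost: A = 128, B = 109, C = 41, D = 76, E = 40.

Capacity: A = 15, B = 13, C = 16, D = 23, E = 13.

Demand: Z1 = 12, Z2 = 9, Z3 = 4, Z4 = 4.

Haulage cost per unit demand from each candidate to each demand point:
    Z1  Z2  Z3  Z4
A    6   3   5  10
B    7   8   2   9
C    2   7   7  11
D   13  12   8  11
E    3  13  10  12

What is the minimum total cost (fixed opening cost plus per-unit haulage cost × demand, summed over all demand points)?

Open {A, C}; cheapest assignment that respects the capacities:
  A (cap 15, load 13): Z2, Z3 — cost 9×3 + 4×5 = 47
  C (cap 16, load 16): Z1, Z4 — cost 12×2 + 4×11 = 68
  Shipping 115, fixed 169 → total 284.
  Any other capacity-feasible assignment to {A, C} ships for at least 115.
Compare {B, C}: its best feasible assignment gives total 298.
Compare {C, E}: its best feasible assignment gives total 298.
Every other set of open sites that can feasibly serve all demand totals ≥ 298 even under its best assignment. Minimum: 284.

284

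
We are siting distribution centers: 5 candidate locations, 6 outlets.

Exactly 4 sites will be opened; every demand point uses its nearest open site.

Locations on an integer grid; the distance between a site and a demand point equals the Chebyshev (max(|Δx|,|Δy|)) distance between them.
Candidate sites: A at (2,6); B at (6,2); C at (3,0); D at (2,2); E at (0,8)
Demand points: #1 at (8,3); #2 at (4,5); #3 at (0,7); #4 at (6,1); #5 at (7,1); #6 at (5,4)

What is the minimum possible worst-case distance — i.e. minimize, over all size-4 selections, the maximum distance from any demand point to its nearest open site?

Open {A, B, C, D}.
  Farthest demand point is #1 at distance 2 (to B); all others are ≤ 2.
With {A, B, C, E} the worst case is 2.
With {A, B, D, E} the worst case is 2.
No size-4 selection achieves below 2.

2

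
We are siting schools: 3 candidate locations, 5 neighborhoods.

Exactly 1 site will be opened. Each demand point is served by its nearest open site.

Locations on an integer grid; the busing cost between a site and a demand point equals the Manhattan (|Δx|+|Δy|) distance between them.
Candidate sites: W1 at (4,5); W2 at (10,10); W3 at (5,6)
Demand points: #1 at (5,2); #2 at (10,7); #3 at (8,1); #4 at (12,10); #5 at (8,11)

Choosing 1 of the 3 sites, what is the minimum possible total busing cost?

32

Open {W2}.
  #1→W2 13, #2→W2 3, #3→W2 11, #4→W2 2, #5→W2 3  ⇒ total 32.
Compare {W3}: total 37.
Compare {W1}: total 43.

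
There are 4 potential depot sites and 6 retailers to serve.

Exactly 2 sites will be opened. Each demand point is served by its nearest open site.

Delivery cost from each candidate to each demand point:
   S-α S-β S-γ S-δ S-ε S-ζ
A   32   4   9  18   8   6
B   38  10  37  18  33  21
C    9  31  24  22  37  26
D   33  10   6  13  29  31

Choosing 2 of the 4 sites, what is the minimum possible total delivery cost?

54

Open {A, C}.
  S-α→C 9, S-β→A 4, S-γ→A 9, S-δ→A 18, S-ε→A 8, S-ζ→A 6  ⇒ total 54.
Compare {A, D}: total 69.
Compare {A, B}: total 77.
No size-2 selection does better; minimum is 54.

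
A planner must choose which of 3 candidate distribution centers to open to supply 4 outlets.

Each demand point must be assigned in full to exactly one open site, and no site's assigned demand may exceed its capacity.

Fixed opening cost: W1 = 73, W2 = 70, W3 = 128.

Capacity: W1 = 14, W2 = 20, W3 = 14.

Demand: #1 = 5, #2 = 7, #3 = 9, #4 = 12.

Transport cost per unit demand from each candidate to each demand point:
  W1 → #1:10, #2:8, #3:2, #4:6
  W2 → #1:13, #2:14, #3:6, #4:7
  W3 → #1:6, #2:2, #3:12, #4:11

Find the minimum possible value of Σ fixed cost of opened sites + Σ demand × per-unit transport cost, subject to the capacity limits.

393

Open {W1, W2}; cheapest assignment that respects the capacities:
  W1 (cap 14, load 14): #1, #3 — cost 5×10 + 9×2 = 68
  W2 (cap 20, load 19): #2, #4 — cost 7×14 + 12×7 = 182
  Shipping 250, fixed 143 → total 393.
  Any other capacity-feasible assignment to {W1, W2} ships for at least 250.
Compare {W1, W2, W3}: its best feasible assignment gives total 417.
Compare {W2, W3}: its best feasible assignment gives total 518.
Every other set of open sites that can feasibly serve all demand totals ≥ 417 even under its best assignment. Minimum: 393.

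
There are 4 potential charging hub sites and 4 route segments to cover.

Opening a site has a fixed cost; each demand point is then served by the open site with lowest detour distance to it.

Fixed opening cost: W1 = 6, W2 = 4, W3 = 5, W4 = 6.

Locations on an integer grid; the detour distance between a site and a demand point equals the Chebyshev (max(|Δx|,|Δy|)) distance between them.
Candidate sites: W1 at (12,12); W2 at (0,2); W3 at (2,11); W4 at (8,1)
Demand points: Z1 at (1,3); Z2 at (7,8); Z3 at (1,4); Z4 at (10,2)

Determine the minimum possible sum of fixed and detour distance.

22

Open {W2, W4}: assign each demand point to its cheapest open site.
  Z1→W2 1, Z2→W2 7, Z3→W2 2, Z4→W4 2
  detour distance 12, fixed 10 → total 22.
Compare {W2}: detour distance 20 + fixed 4 = 24.
Compare {W2, W3, W4}: detour distance 10 + fixed 15 = 25.
Compare {W2, W3}: detour distance 17 + fixed 9 = 26.
All other subsets cost ≥ 24. Minimum total cost: 22.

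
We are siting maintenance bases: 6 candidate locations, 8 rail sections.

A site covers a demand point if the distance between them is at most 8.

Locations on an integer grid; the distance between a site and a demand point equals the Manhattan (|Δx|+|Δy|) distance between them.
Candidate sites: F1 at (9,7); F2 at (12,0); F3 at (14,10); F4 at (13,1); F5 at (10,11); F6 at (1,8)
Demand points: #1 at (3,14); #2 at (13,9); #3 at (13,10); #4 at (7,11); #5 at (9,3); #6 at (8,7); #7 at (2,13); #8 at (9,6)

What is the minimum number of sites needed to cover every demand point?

Coverage sets (demand points within 8 of each site):
  F1: {#2, #3, #4, #5, #6, #8}
  F2: {#5}
  F3: {#2, #3, #4}
  F4: {#2, #5}
  F5: {#2, #3, #4, #6, #8}
  F6: {#1, #6, #7}
No single site covers all 8 demand points.
But {F1, F6} covers everything, so the minimum is 2.

2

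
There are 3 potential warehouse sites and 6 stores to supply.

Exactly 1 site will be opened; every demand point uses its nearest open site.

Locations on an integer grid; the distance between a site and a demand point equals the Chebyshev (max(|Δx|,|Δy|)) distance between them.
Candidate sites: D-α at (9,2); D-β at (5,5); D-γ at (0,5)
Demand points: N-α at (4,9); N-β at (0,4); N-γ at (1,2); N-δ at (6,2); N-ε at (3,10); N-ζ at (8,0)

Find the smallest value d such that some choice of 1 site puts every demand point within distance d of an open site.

5

Open {D-β}.
  Farthest demand point is N-β at distance 5 (to D-β); all others are ≤ 5.
With {D-γ} the worst case is 8.
With {D-α} the worst case is 9.
No size-1 selection achieves below 5.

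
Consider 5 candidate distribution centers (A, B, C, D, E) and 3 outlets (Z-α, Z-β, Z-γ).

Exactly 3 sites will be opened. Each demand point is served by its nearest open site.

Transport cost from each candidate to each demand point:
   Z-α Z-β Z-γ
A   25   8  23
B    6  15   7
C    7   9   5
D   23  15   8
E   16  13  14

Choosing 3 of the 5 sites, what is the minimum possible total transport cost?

19

Open {A, B, C}.
  Z-α→B 6, Z-β→A 8, Z-γ→C 5  ⇒ total 19.
Compare {A, C, D}: total 20.
Compare {A, C, E}: total 20.
No size-3 selection does better; minimum is 19.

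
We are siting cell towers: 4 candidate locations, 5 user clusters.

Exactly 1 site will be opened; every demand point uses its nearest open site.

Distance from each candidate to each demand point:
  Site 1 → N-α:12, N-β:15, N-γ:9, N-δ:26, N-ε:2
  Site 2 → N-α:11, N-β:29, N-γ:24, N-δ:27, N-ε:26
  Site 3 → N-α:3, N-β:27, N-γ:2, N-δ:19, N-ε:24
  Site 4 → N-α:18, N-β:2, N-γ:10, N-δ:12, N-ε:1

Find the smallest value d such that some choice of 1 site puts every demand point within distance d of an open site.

Open {Site 4}.
  Farthest demand point is N-α at distance 18 (to Site 4); all others are ≤ 18.
With {Site 1} the worst case is 26.
With {Site 3} the worst case is 27.
No size-1 selection achieves below 18.

18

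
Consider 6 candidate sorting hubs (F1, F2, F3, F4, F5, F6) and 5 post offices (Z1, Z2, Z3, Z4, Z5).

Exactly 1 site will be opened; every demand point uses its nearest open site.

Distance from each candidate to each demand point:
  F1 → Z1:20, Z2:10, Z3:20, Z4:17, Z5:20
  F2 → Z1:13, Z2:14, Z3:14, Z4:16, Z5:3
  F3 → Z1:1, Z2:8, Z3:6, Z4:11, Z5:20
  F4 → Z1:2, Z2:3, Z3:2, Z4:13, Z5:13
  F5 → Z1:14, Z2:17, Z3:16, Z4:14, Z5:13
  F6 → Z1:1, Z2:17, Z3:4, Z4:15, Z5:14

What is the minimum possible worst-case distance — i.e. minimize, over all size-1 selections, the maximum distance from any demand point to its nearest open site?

Open {F4}.
  Farthest demand point is Z4 at distance 13 (to F4); all others are ≤ 13.
With {F2} the worst case is 16.
With {F5} the worst case is 17.
No size-1 selection achieves below 13.

13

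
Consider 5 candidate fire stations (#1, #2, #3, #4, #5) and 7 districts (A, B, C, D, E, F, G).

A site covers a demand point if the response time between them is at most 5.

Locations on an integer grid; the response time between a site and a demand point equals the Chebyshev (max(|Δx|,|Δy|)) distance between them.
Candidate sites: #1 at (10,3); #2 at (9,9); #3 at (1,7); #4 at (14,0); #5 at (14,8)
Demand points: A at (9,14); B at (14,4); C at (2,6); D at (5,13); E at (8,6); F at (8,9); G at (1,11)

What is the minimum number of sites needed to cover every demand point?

Coverage sets (demand points within 5 of each site):
  #1: {B, E}
  #2: {A, B, D, E, F}
  #3: {C, G}
  #4: {B}
  #5: {B}
No single site covers all 7 demand points.
But {#2, #3} covers everything, so the minimum is 2.

2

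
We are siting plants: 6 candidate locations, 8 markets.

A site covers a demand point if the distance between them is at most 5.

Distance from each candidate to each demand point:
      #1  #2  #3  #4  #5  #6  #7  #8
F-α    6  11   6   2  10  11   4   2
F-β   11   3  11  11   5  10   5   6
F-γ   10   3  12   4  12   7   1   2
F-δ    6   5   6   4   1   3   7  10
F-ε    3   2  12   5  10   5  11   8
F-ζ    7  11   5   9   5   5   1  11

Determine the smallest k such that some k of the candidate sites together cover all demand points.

Coverage sets (demand points within 5 of each site):
  F-α: {#4, #7, #8}
  F-β: {#2, #5, #7}
  F-γ: {#2, #4, #7, #8}
  F-δ: {#2, #4, #5, #6}
  F-ε: {#1, #2, #4, #6}
  F-ζ: {#3, #5, #6, #7}
No 2 sites suffice: every size-2 union leaves at least one demand point uncovered.
But {F-α, F-ε, F-ζ} covers everything, so the minimum is 3.

3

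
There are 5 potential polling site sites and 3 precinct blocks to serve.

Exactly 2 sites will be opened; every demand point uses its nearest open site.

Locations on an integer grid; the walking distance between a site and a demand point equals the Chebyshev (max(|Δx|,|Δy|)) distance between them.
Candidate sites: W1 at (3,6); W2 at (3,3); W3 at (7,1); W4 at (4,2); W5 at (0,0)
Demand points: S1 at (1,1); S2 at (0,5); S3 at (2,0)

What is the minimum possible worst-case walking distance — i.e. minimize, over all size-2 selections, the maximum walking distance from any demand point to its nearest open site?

3

Open {W1, W2}.
  Farthest demand point is S2 at walking distance 3 (to W1); all others are ≤ 3.
With {W1, W4} the worst case is 3.
With {W1, W5} the worst case is 3.
No size-2 selection achieves below 3.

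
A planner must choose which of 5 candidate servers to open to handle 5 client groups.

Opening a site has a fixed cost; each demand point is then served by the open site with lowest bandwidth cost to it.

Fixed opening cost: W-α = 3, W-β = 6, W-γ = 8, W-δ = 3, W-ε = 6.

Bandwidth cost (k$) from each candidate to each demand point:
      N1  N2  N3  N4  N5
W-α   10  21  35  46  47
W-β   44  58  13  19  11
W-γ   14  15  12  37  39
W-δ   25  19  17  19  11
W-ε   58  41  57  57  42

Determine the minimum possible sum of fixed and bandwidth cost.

81

Open {W-α, W-γ, W-δ}: assign each demand point to its cheapest open site.
  N1→W-α 10, N2→W-γ 15, N3→W-γ 12, N4→W-δ 19, N5→W-δ 11
  bandwidth cost 67, fixed 14 → total 81.
Compare {W-α, W-δ}: bandwidth cost 76 + fixed 6 = 82.
Compare {W-γ, W-δ}: bandwidth cost 71 + fixed 11 = 82.
Compare {W-α, W-β}: bandwidth cost 74 + fixed 9 = 83.
All other subsets cost ≥ 82. Minimum total cost: 81.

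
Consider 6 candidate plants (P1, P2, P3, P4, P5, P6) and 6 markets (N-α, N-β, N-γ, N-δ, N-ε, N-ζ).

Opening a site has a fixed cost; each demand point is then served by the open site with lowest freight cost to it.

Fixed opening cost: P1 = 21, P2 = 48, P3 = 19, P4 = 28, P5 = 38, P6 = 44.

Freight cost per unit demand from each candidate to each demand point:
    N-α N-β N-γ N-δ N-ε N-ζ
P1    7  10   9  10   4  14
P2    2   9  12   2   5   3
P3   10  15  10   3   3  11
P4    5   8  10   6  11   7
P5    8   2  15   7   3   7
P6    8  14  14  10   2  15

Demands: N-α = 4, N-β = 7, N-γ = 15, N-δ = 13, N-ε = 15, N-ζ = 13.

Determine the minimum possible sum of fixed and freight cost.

374

Open {P1, P2, P5}: assign each demand point to its cheapest open site.
  N-α→P2 4×2=8, N-β→P5 7×2=14, N-γ→P1 15×9=135, N-δ→P2 13×2=26, N-ε→P5 15×3=45, N-ζ→P2 13×3=39
  freight cost 267, fixed 107 → total 374.
Compare {P2, P3, P5}: freight cost 282 + fixed 105 = 387.
Compare {P1, P2, P3, P5}: freight cost 267 + fixed 126 = 393.
Compare {P2, P4, P5}: freight cost 282 + fixed 114 = 396.
All other subsets cost ≥ 387. Minimum total cost: 374.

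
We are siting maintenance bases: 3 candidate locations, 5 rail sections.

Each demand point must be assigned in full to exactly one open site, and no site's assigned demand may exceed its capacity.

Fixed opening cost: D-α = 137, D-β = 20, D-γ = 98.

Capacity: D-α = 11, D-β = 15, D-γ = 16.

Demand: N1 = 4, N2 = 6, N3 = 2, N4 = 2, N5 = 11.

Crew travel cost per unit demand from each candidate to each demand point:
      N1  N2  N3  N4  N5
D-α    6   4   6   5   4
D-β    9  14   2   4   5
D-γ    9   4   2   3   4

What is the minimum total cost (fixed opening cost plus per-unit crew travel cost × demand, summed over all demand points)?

243

Open {D-β, D-γ}; cheapest assignment that respects the capacities:
  D-β (cap 15, load 15): N1, N5 — cost 4×9 + 11×5 = 91
  D-γ (cap 16, load 10): N2, N3, N4 — cost 6×4 + 2×2 + 2×3 = 34
  Shipping 125, fixed 118 → total 243.
  Any other capacity-feasible assignment to {D-β, D-γ} ships for at least 125.
Compare {D-α, D-β}: its best feasible assignment gives total 272.
Compare {D-α, D-γ}: its best feasible assignment gives total 337.
Every other set of open sites that can feasibly serve all demand totals ≥ 272 even under its best assignment. Minimum: 243.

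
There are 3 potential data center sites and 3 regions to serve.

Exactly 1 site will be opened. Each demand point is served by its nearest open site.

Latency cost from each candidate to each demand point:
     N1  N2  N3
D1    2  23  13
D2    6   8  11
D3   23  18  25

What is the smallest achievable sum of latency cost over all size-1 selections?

25

Open {D2}.
  N1→D2 6, N2→D2 8, N3→D2 11  ⇒ total 25.
Compare {D1}: total 38.
Compare {D3}: total 66.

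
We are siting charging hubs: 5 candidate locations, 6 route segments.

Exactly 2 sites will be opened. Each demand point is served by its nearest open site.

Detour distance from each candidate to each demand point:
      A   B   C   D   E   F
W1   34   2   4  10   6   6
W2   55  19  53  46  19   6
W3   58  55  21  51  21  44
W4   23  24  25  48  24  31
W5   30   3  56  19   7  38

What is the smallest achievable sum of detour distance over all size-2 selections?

51

Open {W1, W4}.
  A→W4 23, B→W1 2, C→W1 4, D→W1 10, E→W1 6, F→W1 6  ⇒ total 51.
Compare {W1, W5}: total 58.
Compare {W1, W2}: total 62.
No size-2 selection does better; minimum is 51.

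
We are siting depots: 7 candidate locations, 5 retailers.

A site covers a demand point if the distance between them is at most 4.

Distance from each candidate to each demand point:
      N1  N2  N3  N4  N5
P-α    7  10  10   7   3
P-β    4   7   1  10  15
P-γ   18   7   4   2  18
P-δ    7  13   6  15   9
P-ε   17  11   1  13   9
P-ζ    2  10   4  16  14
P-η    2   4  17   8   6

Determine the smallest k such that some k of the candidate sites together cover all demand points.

Coverage sets (demand points within 4 of each site):
  P-α: {N5}
  P-β: {N1, N3}
  P-γ: {N3, N4}
  P-δ: {}
  P-ε: {N3}
  P-ζ: {N1, N3}
  P-η: {N1, N2}
No 2 sites suffice: every size-2 union leaves at least one demand point uncovered.
But {P-α, P-γ, P-η} covers everything, so the minimum is 3.

3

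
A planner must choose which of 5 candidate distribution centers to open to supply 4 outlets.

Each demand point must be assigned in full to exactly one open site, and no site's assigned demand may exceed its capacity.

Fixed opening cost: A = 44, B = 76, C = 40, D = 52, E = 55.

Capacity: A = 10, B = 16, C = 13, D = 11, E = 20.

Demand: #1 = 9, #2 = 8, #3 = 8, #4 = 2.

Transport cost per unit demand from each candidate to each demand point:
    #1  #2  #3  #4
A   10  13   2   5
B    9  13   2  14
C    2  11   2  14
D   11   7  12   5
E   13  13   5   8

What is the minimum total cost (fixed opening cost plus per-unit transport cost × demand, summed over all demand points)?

236

Open {A, C, D}; cheapest assignment that respects the capacities:
  A (cap 10, load 10): #3, #4 — cost 8×2 + 2×5 = 26
  C (cap 13, load 9): #1 — cost 9×2 = 18
  D (cap 11, load 8): #2 — cost 8×7 = 56
  Shipping 100, fixed 136 → total 236.
  Any other capacity-feasible assignment to {A, C, D} ships for at least 100.
Compare {B, C, D}: its best feasible assignment gives total 268.
Compare {C, D, E}: its best feasible assignment gives total 271.
Every other set of open sites that can feasibly serve all demand totals ≥ 268 even under its best assignment. Minimum: 236.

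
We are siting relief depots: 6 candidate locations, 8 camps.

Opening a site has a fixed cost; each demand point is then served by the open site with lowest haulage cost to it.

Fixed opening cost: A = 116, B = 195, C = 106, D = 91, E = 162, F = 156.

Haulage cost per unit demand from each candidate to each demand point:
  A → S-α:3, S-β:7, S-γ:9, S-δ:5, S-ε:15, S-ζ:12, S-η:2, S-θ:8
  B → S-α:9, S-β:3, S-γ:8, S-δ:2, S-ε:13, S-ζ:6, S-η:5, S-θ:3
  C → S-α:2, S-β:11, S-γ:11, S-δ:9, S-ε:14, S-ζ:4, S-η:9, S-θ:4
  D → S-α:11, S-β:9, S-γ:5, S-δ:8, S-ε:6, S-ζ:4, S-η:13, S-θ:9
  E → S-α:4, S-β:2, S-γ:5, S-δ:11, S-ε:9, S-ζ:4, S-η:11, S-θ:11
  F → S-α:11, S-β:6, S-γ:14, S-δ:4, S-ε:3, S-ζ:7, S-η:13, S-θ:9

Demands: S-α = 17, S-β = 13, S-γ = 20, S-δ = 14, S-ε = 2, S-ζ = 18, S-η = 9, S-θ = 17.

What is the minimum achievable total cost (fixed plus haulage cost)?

Open {B, C}: assign each demand point to its cheapest open site.
  S-α→C 17×2=34, S-β→B 13×3=39, S-γ→B 20×8=160, S-δ→B 14×2=28, S-ε→B 2×13=26, S-ζ→C 18×4=72, S-η→B 9×5=45, S-θ→B 17×3=51
  haulage cost 455, fixed 301 → total 756.
Compare {A, D}: haulage cost 550 + fixed 207 = 757.
Compare {B, E}: haulage cost 408 + fixed 357 = 765.
Compare {A, E}: haulage cost 491 + fixed 278 = 769.
All other subsets cost ≥ 757. Minimum total cost: 756.

756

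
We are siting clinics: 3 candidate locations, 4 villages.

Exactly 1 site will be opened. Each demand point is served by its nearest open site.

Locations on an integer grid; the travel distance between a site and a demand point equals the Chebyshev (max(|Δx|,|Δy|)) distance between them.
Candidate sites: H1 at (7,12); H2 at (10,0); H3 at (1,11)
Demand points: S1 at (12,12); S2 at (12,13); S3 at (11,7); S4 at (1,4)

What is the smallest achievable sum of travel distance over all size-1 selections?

Open {H1}.
  S1→H1 5, S2→H1 5, S3→H1 5, S4→H1 8  ⇒ total 23.
Compare {H3}: total 39.
Compare {H2}: total 41.

23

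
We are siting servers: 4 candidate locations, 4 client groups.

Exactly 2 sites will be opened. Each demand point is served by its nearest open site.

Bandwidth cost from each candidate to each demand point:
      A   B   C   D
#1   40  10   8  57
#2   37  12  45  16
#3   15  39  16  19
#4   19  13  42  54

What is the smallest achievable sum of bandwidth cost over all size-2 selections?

52

Open {#1, #3}.
  A→#3 15, B→#1 10, C→#1 8, D→#3 19  ⇒ total 52.
Compare {#2, #3}: total 59.
Compare {#3, #4}: total 63.
No size-2 selection does better; minimum is 52.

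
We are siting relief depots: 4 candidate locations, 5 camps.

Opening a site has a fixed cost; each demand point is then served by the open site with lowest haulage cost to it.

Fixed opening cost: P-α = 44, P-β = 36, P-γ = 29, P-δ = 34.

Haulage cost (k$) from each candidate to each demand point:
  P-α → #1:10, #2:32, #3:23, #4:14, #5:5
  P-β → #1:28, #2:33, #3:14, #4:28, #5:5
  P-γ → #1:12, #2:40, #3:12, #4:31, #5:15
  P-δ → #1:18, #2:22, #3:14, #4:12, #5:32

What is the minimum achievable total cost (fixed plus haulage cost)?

Open {P-α}: assign each demand point to its cheapest open site.
  #1→P-α 10, #2→P-α 32, #3→P-α 23, #4→P-α 14, #5→P-α 5
  haulage cost 84, fixed 44 → total 128.
Compare {P-δ}: haulage cost 98 + fixed 34 = 132.
Compare {P-γ, P-δ}: haulage cost 73 + fixed 63 = 136.
Compare {P-γ}: haulage cost 110 + fixed 29 = 139.
All other subsets cost ≥ 132. Minimum total cost: 128.

128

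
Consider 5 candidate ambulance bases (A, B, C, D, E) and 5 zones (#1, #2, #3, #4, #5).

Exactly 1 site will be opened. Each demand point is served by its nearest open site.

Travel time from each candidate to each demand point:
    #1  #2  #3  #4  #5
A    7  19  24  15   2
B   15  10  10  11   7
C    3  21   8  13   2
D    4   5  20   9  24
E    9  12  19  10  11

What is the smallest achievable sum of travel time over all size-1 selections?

47

Open {C}.
  #1→C 3, #2→C 21, #3→C 8, #4→C 13, #5→C 2  ⇒ total 47.
Compare {B}: total 53.
Compare {E}: total 61.
No size-1 selection does better; minimum is 47.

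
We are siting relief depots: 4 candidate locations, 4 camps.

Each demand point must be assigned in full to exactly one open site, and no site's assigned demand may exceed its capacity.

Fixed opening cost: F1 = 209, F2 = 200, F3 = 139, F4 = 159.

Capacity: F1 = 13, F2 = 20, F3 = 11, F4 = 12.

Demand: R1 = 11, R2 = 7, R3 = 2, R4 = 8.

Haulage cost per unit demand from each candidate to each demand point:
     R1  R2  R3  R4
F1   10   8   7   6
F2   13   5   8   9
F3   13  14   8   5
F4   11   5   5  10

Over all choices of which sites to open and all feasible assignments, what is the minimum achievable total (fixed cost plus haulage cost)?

573

Open {F2, F3}; cheapest assignment that respects the capacities:
  F2 (cap 20, load 20): R1, R2, R3 — cost 11×13 + 7×5 + 2×8 = 194
  F3 (cap 11, load 8): R4 — cost 8×5 = 40
  Shipping 234, fixed 339 → total 573.
  Any other capacity-feasible assignment to {F2, F3} ships for at least 234.
Compare {F2, F4}: its best feasible assignment gives total 603.
Compare {F1, F2}: its best feasible assignment gives total 640.
Every other set of open sites that can feasibly serve all demand totals ≥ 603 even under its best assignment. Minimum: 573.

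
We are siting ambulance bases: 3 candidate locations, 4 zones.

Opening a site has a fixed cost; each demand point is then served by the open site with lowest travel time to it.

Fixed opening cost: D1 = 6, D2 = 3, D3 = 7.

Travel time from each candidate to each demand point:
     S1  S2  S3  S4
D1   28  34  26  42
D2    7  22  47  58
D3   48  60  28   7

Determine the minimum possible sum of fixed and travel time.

74

Open {D2, D3}: assign each demand point to its cheapest open site.
  S1→D2 7, S2→D2 22, S3→D3 28, S4→D3 7
  travel time 64, fixed 10 → total 74.
Compare {D1, D2, D3}: travel time 62 + fixed 16 = 78.
Compare {D1, D2}: travel time 97 + fixed 9 = 106.
Compare {D1, D3}: travel time 95 + fixed 13 = 108.
All other subsets cost ≥ 78. Minimum total cost: 74.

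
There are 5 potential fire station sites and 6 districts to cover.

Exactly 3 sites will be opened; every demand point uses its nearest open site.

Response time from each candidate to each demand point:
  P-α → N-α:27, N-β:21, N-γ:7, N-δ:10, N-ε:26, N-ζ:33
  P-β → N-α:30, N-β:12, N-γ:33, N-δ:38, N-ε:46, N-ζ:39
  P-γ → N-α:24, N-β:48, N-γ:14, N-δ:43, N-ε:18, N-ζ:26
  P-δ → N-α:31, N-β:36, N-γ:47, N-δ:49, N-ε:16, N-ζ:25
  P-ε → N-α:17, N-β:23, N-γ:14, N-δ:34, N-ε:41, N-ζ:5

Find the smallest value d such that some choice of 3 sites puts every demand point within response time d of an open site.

Open {P-α, P-γ, P-ε}.
  Farthest demand point is N-β at response time 21 (to P-α); all others are ≤ 21.
With {P-α, P-δ, P-ε} the worst case is 21.
With {P-α, P-γ, P-δ} the worst case is 25.
No size-3 selection achieves below 21.

21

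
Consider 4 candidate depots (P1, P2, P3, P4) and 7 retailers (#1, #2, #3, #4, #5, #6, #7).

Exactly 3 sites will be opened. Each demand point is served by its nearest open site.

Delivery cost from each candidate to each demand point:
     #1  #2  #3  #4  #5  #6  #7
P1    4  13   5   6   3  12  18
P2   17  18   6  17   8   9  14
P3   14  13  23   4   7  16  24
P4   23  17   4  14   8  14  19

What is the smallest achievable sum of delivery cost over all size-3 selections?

52

Open {P1, P2, P3}.
  #1→P1 4, #2→P1 13, #3→P1 5, #4→P3 4, #5→P1 3, #6→P2 9, #7→P2 14  ⇒ total 52.
Compare {P1, P2, P4}: total 53.
Compare {P1, P3, P4}: total 58.
No size-3 selection does better; minimum is 52.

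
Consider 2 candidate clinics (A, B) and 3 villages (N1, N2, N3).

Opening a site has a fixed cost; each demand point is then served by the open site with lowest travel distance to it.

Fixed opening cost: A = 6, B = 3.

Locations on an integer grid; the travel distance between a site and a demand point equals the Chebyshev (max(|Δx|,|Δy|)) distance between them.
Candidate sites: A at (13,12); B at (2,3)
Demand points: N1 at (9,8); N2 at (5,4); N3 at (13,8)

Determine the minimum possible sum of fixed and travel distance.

Open {A, B}: assign each demand point to its cheapest open site.
  N1→A 4, N2→B 3, N3→A 4
  travel distance 11, fixed 9 → total 20.
Compare {A}: travel distance 16 + fixed 6 = 22.
Compare {B}: travel distance 21 + fixed 3 = 24.

20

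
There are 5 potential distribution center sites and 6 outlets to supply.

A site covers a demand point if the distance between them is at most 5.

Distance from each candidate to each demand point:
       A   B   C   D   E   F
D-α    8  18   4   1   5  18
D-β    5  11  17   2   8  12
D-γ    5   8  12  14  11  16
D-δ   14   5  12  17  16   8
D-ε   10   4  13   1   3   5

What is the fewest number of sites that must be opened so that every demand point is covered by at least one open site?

3

Coverage sets (demand points within 5 of each site):
  D-α: {C, D, E}
  D-β: {A, D}
  D-γ: {A}
  D-δ: {B}
  D-ε: {B, D, E, F}
No 2 sites suffice: every size-2 union leaves at least one demand point uncovered.
But {D-α, D-β, D-ε} covers everything, so the minimum is 3.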